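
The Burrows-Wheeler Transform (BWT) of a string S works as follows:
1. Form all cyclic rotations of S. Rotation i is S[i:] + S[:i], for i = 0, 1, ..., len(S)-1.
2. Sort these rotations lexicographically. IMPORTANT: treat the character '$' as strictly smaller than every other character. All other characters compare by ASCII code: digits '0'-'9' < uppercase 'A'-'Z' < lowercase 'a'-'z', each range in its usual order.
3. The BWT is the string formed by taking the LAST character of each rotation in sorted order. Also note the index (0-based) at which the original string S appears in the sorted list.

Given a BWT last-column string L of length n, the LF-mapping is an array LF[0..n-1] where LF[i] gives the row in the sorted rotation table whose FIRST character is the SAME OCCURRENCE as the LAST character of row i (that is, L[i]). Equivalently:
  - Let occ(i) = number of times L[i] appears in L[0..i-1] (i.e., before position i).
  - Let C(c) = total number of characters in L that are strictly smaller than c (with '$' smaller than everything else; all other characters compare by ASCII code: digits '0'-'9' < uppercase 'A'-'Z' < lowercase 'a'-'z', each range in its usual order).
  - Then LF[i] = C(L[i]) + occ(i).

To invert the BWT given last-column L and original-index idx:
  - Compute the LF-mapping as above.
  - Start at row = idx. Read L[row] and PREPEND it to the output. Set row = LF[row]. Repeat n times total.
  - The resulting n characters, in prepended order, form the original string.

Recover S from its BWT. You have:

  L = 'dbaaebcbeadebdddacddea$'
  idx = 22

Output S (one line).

Answer: eebbaecddeaddddcbaaabd$

Derivation:
LF mapping: 12 6 1 2 19 7 10 8 20 3 13 21 9 14 15 16 4 11 17 18 22 5 0
Walk LF starting at row 22, prepending L[row]:
  step 1: row=22, L[22]='$', prepend. Next row=LF[22]=0
  step 2: row=0, L[0]='d', prepend. Next row=LF[0]=12
  step 3: row=12, L[12]='b', prepend. Next row=LF[12]=9
  step 4: row=9, L[9]='a', prepend. Next row=LF[9]=3
  step 5: row=3, L[3]='a', prepend. Next row=LF[3]=2
  step 6: row=2, L[2]='a', prepend. Next row=LF[2]=1
  step 7: row=1, L[1]='b', prepend. Next row=LF[1]=6
  step 8: row=6, L[6]='c', prepend. Next row=LF[6]=10
  step 9: row=10, L[10]='d', prepend. Next row=LF[10]=13
  step 10: row=13, L[13]='d', prepend. Next row=LF[13]=14
  step 11: row=14, L[14]='d', prepend. Next row=LF[14]=15
  step 12: row=15, L[15]='d', prepend. Next row=LF[15]=16
  step 13: row=16, L[16]='a', prepend. Next row=LF[16]=4
  step 14: row=4, L[4]='e', prepend. Next row=LF[4]=19
  step 15: row=19, L[19]='d', prepend. Next row=LF[19]=18
  step 16: row=18, L[18]='d', prepend. Next row=LF[18]=17
  step 17: row=17, L[17]='c', prepend. Next row=LF[17]=11
  step 18: row=11, L[11]='e', prepend. Next row=LF[11]=21
  step 19: row=21, L[21]='a', prepend. Next row=LF[21]=5
  step 20: row=5, L[5]='b', prepend. Next row=LF[5]=7
  step 21: row=7, L[7]='b', prepend. Next row=LF[7]=8
  step 22: row=8, L[8]='e', prepend. Next row=LF[8]=20
  step 23: row=20, L[20]='e', prepend. Next row=LF[20]=22
Reversed output: eebbaecddeaddddcbaaabd$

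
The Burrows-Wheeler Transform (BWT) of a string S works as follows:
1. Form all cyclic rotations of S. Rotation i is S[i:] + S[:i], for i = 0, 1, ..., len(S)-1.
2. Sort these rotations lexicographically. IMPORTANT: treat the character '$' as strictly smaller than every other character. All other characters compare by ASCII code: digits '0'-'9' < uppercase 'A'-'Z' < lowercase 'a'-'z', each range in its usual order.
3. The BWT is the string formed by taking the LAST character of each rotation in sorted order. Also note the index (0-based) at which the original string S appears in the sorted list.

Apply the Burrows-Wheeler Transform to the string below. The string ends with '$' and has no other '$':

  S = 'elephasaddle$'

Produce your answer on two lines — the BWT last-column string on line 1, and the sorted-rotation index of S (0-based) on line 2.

All 13 rotations (rotation i = S[i:]+S[:i]):
  rot[0] = elephasaddle$
  rot[1] = lephasaddle$e
  rot[2] = ephasaddle$el
  rot[3] = phasaddle$ele
  rot[4] = hasaddle$elep
  rot[5] = asaddle$eleph
  rot[6] = saddle$elepha
  rot[7] = addle$elephas
  rot[8] = ddle$elephasa
  rot[9] = dle$elephasad
  rot[10] = le$elephasadd
  rot[11] = e$elephasaddl
  rot[12] = $elephasaddle
Sorted (with $ < everything):
  sorted[0] = $elephasaddle  (last char: 'e')
  sorted[1] = addle$elephas  (last char: 's')
  sorted[2] = asaddle$eleph  (last char: 'h')
  sorted[3] = ddle$elephasa  (last char: 'a')
  sorted[4] = dle$elephasad  (last char: 'd')
  sorted[5] = e$elephasaddl  (last char: 'l')
  sorted[6] = elephasaddle$  (last char: '$')
  sorted[7] = ephasaddle$el  (last char: 'l')
  sorted[8] = hasaddle$elep  (last char: 'p')
  sorted[9] = le$elephasadd  (last char: 'd')
  sorted[10] = lephasaddle$e  (last char: 'e')
  sorted[11] = phasaddle$ele  (last char: 'e')
  sorted[12] = saddle$elepha  (last char: 'a')
Last column: eshadl$lpdeea
Original string S is at sorted index 6

Answer: eshadl$lpdeea
6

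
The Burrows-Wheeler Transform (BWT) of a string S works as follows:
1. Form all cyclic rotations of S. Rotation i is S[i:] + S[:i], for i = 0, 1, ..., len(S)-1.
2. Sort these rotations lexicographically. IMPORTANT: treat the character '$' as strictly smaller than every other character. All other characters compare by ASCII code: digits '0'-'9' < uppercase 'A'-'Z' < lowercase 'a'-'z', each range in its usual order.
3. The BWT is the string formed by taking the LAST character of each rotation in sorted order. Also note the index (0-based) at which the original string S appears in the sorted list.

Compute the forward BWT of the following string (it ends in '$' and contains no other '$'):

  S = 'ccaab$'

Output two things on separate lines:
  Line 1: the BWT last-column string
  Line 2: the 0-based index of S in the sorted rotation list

Answer: bcaac$
5

Derivation:
All 6 rotations (rotation i = S[i:]+S[:i]):
  rot[0] = ccaab$
  rot[1] = caab$c
  rot[2] = aab$cc
  rot[3] = ab$cca
  rot[4] = b$ccaa
  rot[5] = $ccaab
Sorted (with $ < everything):
  sorted[0] = $ccaab  (last char: 'b')
  sorted[1] = aab$cc  (last char: 'c')
  sorted[2] = ab$cca  (last char: 'a')
  sorted[3] = b$ccaa  (last char: 'a')
  sorted[4] = caab$c  (last char: 'c')
  sorted[5] = ccaab$  (last char: '$')
Last column: bcaac$
Original string S is at sorted index 5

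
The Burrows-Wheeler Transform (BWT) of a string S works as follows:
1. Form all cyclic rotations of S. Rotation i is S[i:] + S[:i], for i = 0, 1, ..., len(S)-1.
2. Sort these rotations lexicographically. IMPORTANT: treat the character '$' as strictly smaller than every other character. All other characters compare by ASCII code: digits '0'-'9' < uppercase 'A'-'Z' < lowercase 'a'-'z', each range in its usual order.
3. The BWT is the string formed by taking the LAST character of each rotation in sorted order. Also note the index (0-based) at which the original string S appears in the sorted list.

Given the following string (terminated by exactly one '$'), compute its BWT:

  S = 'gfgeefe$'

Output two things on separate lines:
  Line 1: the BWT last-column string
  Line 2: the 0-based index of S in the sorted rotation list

All 8 rotations (rotation i = S[i:]+S[:i]):
  rot[0] = gfgeefe$
  rot[1] = fgeefe$g
  rot[2] = geefe$gf
  rot[3] = eefe$gfg
  rot[4] = efe$gfge
  rot[5] = fe$gfgee
  rot[6] = e$gfgeef
  rot[7] = $gfgeefe
Sorted (with $ < everything):
  sorted[0] = $gfgeefe  (last char: 'e')
  sorted[1] = e$gfgeef  (last char: 'f')
  sorted[2] = eefe$gfg  (last char: 'g')
  sorted[3] = efe$gfge  (last char: 'e')
  sorted[4] = fe$gfgee  (last char: 'e')
  sorted[5] = fgeefe$g  (last char: 'g')
  sorted[6] = geefe$gf  (last char: 'f')
  sorted[7] = gfgeefe$  (last char: '$')
Last column: efgeegf$
Original string S is at sorted index 7

Answer: efgeegf$
7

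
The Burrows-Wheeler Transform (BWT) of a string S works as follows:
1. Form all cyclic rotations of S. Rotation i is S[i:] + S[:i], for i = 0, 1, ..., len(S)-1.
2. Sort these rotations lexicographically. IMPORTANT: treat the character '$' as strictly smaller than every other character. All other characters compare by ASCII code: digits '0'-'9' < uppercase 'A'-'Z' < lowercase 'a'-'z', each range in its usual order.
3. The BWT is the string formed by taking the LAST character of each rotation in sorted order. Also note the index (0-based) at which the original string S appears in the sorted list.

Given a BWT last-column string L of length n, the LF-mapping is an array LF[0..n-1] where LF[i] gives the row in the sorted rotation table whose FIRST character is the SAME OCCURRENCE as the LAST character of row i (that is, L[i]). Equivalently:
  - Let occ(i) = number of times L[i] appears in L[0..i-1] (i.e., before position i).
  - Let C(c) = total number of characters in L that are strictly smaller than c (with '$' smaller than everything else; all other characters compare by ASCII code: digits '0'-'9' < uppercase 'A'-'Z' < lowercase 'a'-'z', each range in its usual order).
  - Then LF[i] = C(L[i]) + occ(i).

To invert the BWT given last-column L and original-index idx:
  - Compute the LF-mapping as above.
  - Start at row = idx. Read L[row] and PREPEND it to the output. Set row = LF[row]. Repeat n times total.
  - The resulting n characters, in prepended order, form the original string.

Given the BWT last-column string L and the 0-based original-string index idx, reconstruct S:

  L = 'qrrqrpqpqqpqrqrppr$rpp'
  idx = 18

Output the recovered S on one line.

Answer: rqqpqprrprpprpprrqqqq$

Derivation:
LF mapping: 8 15 16 9 17 1 10 2 11 12 3 13 18 14 19 4 5 20 0 21 6 7
Walk LF starting at row 18, prepending L[row]:
  step 1: row=18, L[18]='$', prepend. Next row=LF[18]=0
  step 2: row=0, L[0]='q', prepend. Next row=LF[0]=8
  step 3: row=8, L[8]='q', prepend. Next row=LF[8]=11
  step 4: row=11, L[11]='q', prepend. Next row=LF[11]=13
  step 5: row=13, L[13]='q', prepend. Next row=LF[13]=14
  step 6: row=14, L[14]='r', prepend. Next row=LF[14]=19
  step 7: row=19, L[19]='r', prepend. Next row=LF[19]=21
  step 8: row=21, L[21]='p', prepend. Next row=LF[21]=7
  step 9: row=7, L[7]='p', prepend. Next row=LF[7]=2
  step 10: row=2, L[2]='r', prepend. Next row=LF[2]=16
  step 11: row=16, L[16]='p', prepend. Next row=LF[16]=5
  step 12: row=5, L[5]='p', prepend. Next row=LF[5]=1
  step 13: row=1, L[1]='r', prepend. Next row=LF[1]=15
  step 14: row=15, L[15]='p', prepend. Next row=LF[15]=4
  step 15: row=4, L[4]='r', prepend. Next row=LF[4]=17
  step 16: row=17, L[17]='r', prepend. Next row=LF[17]=20
  step 17: row=20, L[20]='p', prepend. Next row=LF[20]=6
  step 18: row=6, L[6]='q', prepend. Next row=LF[6]=10
  step 19: row=10, L[10]='p', prepend. Next row=LF[10]=3
  step 20: row=3, L[3]='q', prepend. Next row=LF[3]=9
  step 21: row=9, L[9]='q', prepend. Next row=LF[9]=12
  step 22: row=12, L[12]='r', prepend. Next row=LF[12]=18
Reversed output: rqqpqprrprpprpprrqqqq$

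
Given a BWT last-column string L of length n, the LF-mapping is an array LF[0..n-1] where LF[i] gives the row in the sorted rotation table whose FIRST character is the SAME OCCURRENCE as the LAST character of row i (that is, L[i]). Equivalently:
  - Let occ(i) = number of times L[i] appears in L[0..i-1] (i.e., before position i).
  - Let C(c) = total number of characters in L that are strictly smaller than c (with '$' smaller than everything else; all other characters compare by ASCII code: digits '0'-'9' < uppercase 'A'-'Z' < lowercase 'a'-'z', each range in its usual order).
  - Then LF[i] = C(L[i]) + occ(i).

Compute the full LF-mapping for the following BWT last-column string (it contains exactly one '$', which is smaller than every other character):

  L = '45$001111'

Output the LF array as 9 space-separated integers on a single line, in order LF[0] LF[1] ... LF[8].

Answer: 7 8 0 1 2 3 4 5 6

Derivation:
Char counts: '$':1, '0':2, '1':4, '4':1, '5':1
C (first-col start): C('$')=0, C('0')=1, C('1')=3, C('4')=7, C('5')=8
L[0]='4': occ=0, LF[0]=C('4')+0=7+0=7
L[1]='5': occ=0, LF[1]=C('5')+0=8+0=8
L[2]='$': occ=0, LF[2]=C('$')+0=0+0=0
L[3]='0': occ=0, LF[3]=C('0')+0=1+0=1
L[4]='0': occ=1, LF[4]=C('0')+1=1+1=2
L[5]='1': occ=0, LF[5]=C('1')+0=3+0=3
L[6]='1': occ=1, LF[6]=C('1')+1=3+1=4
L[7]='1': occ=2, LF[7]=C('1')+2=3+2=5
L[8]='1': occ=3, LF[8]=C('1')+3=3+3=6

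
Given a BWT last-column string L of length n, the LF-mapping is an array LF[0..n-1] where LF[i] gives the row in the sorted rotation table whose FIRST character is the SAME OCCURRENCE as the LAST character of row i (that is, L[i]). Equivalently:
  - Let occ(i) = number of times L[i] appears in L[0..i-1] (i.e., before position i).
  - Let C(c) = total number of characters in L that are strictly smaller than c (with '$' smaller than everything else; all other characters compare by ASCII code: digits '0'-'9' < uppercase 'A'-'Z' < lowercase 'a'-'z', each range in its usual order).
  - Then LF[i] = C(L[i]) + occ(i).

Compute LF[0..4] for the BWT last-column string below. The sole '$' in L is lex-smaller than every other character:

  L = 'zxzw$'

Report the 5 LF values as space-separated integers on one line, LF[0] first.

Answer: 3 2 4 1 0

Derivation:
Char counts: '$':1, 'w':1, 'x':1, 'z':2
C (first-col start): C('$')=0, C('w')=1, C('x')=2, C('z')=3
L[0]='z': occ=0, LF[0]=C('z')+0=3+0=3
L[1]='x': occ=0, LF[1]=C('x')+0=2+0=2
L[2]='z': occ=1, LF[2]=C('z')+1=3+1=4
L[3]='w': occ=0, LF[3]=C('w')+0=1+0=1
L[4]='$': occ=0, LF[4]=C('$')+0=0+0=0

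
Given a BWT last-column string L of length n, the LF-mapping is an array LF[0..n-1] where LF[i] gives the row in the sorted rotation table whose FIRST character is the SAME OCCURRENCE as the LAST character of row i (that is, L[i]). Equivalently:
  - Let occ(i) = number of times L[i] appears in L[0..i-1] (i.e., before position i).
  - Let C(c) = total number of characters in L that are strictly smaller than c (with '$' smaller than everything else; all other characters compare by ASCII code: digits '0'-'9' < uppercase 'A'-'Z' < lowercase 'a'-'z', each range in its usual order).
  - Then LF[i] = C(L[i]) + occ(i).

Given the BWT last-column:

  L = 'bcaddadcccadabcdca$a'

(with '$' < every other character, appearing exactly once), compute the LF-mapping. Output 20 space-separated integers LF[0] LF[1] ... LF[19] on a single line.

Char counts: '$':1, 'a':6, 'b':2, 'c':6, 'd':5
C (first-col start): C('$')=0, C('a')=1, C('b')=7, C('c')=9, C('d')=15
L[0]='b': occ=0, LF[0]=C('b')+0=7+0=7
L[1]='c': occ=0, LF[1]=C('c')+0=9+0=9
L[2]='a': occ=0, LF[2]=C('a')+0=1+0=1
L[3]='d': occ=0, LF[3]=C('d')+0=15+0=15
L[4]='d': occ=1, LF[4]=C('d')+1=15+1=16
L[5]='a': occ=1, LF[5]=C('a')+1=1+1=2
L[6]='d': occ=2, LF[6]=C('d')+2=15+2=17
L[7]='c': occ=1, LF[7]=C('c')+1=9+1=10
L[8]='c': occ=2, LF[8]=C('c')+2=9+2=11
L[9]='c': occ=3, LF[9]=C('c')+3=9+3=12
L[10]='a': occ=2, LF[10]=C('a')+2=1+2=3
L[11]='d': occ=3, LF[11]=C('d')+3=15+3=18
L[12]='a': occ=3, LF[12]=C('a')+3=1+3=4
L[13]='b': occ=1, LF[13]=C('b')+1=7+1=8
L[14]='c': occ=4, LF[14]=C('c')+4=9+4=13
L[15]='d': occ=4, LF[15]=C('d')+4=15+4=19
L[16]='c': occ=5, LF[16]=C('c')+5=9+5=14
L[17]='a': occ=4, LF[17]=C('a')+4=1+4=5
L[18]='$': occ=0, LF[18]=C('$')+0=0+0=0
L[19]='a': occ=5, LF[19]=C('a')+5=1+5=6

Answer: 7 9 1 15 16 2 17 10 11 12 3 18 4 8 13 19 14 5 0 6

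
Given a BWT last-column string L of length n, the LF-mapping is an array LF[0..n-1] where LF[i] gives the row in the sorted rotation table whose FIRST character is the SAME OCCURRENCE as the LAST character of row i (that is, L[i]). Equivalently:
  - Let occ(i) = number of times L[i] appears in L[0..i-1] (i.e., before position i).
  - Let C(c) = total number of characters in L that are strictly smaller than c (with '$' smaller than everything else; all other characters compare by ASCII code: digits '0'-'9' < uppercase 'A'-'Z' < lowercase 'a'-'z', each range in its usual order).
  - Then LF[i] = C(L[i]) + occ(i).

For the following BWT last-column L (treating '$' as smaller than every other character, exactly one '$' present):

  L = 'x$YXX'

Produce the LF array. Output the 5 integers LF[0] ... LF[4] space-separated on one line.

Answer: 4 0 3 1 2

Derivation:
Char counts: '$':1, 'X':2, 'Y':1, 'x':1
C (first-col start): C('$')=0, C('X')=1, C('Y')=3, C('x')=4
L[0]='x': occ=0, LF[0]=C('x')+0=4+0=4
L[1]='$': occ=0, LF[1]=C('$')+0=0+0=0
L[2]='Y': occ=0, LF[2]=C('Y')+0=3+0=3
L[3]='X': occ=0, LF[3]=C('X')+0=1+0=1
L[4]='X': occ=1, LF[4]=C('X')+1=1+1=2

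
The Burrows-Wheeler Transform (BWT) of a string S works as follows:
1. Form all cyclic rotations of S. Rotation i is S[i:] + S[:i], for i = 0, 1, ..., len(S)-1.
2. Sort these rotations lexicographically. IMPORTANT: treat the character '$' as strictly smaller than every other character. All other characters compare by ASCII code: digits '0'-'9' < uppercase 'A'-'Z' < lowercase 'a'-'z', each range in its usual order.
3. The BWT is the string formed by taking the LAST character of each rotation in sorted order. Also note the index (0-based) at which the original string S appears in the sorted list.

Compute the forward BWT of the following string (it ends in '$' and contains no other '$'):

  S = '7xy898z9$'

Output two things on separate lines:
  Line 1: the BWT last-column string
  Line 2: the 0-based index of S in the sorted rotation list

All 9 rotations (rotation i = S[i:]+S[:i]):
  rot[0] = 7xy898z9$
  rot[1] = xy898z9$7
  rot[2] = y898z9$7x
  rot[3] = 898z9$7xy
  rot[4] = 98z9$7xy8
  rot[5] = 8z9$7xy89
  rot[6] = z9$7xy898
  rot[7] = 9$7xy898z
  rot[8] = $7xy898z9
Sorted (with $ < everything):
  sorted[0] = $7xy898z9  (last char: '9')
  sorted[1] = 7xy898z9$  (last char: '$')
  sorted[2] = 898z9$7xy  (last char: 'y')
  sorted[3] = 8z9$7xy89  (last char: '9')
  sorted[4] = 9$7xy898z  (last char: 'z')
  sorted[5] = 98z9$7xy8  (last char: '8')
  sorted[6] = xy898z9$7  (last char: '7')
  sorted[7] = y898z9$7x  (last char: 'x')
  sorted[8] = z9$7xy898  (last char: '8')
Last column: 9$y9z87x8
Original string S is at sorted index 1

Answer: 9$y9z87x8
1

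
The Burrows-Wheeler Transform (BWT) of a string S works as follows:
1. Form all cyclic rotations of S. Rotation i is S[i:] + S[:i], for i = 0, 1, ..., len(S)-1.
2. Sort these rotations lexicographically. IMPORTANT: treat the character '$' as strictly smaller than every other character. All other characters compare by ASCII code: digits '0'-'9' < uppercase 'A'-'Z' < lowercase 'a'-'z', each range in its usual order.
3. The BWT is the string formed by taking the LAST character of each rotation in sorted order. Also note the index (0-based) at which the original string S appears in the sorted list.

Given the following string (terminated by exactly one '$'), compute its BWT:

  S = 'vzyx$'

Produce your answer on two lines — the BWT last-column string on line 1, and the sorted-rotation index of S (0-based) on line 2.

All 5 rotations (rotation i = S[i:]+S[:i]):
  rot[0] = vzyx$
  rot[1] = zyx$v
  rot[2] = yx$vz
  rot[3] = x$vzy
  rot[4] = $vzyx
Sorted (with $ < everything):
  sorted[0] = $vzyx  (last char: 'x')
  sorted[1] = vzyx$  (last char: '$')
  sorted[2] = x$vzy  (last char: 'y')
  sorted[3] = yx$vz  (last char: 'z')
  sorted[4] = zyx$v  (last char: 'v')
Last column: x$yzv
Original string S is at sorted index 1

Answer: x$yzv
1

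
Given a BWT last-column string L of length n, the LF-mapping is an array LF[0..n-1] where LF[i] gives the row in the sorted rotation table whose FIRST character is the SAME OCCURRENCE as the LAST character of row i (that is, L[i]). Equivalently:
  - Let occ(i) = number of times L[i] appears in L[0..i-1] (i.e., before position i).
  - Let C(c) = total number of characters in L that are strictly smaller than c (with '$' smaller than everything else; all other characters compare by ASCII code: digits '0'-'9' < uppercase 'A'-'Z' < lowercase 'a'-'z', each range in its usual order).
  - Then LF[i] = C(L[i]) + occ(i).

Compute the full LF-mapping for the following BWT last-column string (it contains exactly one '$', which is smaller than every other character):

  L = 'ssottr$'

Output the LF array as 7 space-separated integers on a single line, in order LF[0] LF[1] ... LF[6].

Char counts: '$':1, 'o':1, 'r':1, 's':2, 't':2
C (first-col start): C('$')=0, C('o')=1, C('r')=2, C('s')=3, C('t')=5
L[0]='s': occ=0, LF[0]=C('s')+0=3+0=3
L[1]='s': occ=1, LF[1]=C('s')+1=3+1=4
L[2]='o': occ=0, LF[2]=C('o')+0=1+0=1
L[3]='t': occ=0, LF[3]=C('t')+0=5+0=5
L[4]='t': occ=1, LF[4]=C('t')+1=5+1=6
L[5]='r': occ=0, LF[5]=C('r')+0=2+0=2
L[6]='$': occ=0, LF[6]=C('$')+0=0+0=0

Answer: 3 4 1 5 6 2 0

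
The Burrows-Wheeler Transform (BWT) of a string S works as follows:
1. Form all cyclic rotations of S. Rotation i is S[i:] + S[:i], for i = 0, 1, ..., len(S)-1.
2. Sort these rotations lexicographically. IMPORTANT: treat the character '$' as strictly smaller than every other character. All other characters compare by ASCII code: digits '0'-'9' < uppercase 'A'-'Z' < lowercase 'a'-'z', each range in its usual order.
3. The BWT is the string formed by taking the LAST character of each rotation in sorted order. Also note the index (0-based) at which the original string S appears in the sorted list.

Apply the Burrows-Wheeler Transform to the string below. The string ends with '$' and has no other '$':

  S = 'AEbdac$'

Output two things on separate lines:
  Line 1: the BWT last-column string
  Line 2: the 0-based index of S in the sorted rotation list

Answer: c$AdEab
1

Derivation:
All 7 rotations (rotation i = S[i:]+S[:i]):
  rot[0] = AEbdac$
  rot[1] = Ebdac$A
  rot[2] = bdac$AE
  rot[3] = dac$AEb
  rot[4] = ac$AEbd
  rot[5] = c$AEbda
  rot[6] = $AEbdac
Sorted (with $ < everything):
  sorted[0] = $AEbdac  (last char: 'c')
  sorted[1] = AEbdac$  (last char: '$')
  sorted[2] = Ebdac$A  (last char: 'A')
  sorted[3] = ac$AEbd  (last char: 'd')
  sorted[4] = bdac$AE  (last char: 'E')
  sorted[5] = c$AEbda  (last char: 'a')
  sorted[6] = dac$AEb  (last char: 'b')
Last column: c$AdEab
Original string S is at sorted index 1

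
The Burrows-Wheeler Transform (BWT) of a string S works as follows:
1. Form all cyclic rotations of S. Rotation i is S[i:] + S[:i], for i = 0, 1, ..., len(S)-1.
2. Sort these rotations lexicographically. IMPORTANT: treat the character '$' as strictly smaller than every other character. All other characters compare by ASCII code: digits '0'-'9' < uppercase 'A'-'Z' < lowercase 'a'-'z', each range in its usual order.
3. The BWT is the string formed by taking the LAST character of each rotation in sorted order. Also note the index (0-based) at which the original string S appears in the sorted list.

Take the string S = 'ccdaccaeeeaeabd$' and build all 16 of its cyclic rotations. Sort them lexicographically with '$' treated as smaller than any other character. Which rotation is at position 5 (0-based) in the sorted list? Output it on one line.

All 16 rotations (rotation i = S[i:]+S[:i]):
  rot[0] = ccdaccaeeeaeabd$
  rot[1] = cdaccaeeeaeabd$c
  rot[2] = daccaeeeaeabd$cc
  rot[3] = accaeeeaeabd$ccd
  rot[4] = ccaeeeaeabd$ccda
  rot[5] = caeeeaeabd$ccdac
  rot[6] = aeeeaeabd$ccdacc
  rot[7] = eeeaeabd$ccdacca
  rot[8] = eeaeabd$ccdaccae
  rot[9] = eaeabd$ccdaccaee
  rot[10] = aeabd$ccdaccaeee
  rot[11] = eabd$ccdaccaeeea
  rot[12] = abd$ccdaccaeeeae
  rot[13] = bd$ccdaccaeeeaea
  rot[14] = d$ccdaccaeeeaeab
  rot[15] = $ccdaccaeeeaeabd
Sorted (with $ < everything):
  sorted[0] = $ccdaccaeeeaeabd
  sorted[1] = abd$ccdaccaeeeae
  sorted[2] = accaeeeaeabd$ccd
  sorted[3] = aeabd$ccdaccaeee
  sorted[4] = aeeeaeabd$ccdacc
  sorted[5] = bd$ccdaccaeeeaea
  sorted[6] = caeeeaeabd$ccdac
  sorted[7] = ccaeeeaeabd$ccda
  sorted[8] = ccdaccaeeeaeabd$
  sorted[9] = cdaccaeeeaeabd$c
  sorted[10] = d$ccdaccaeeeaeab
  sorted[11] = daccaeeeaeabd$cc
  sorted[12] = eabd$ccdaccaeeea
  sorted[13] = eaeabd$ccdaccaee
  sorted[14] = eeaeabd$ccdaccae
  sorted[15] = eeeaeabd$ccdacca
sorted[5] = bd$ccdaccaeeeaea

Answer: bd$ccdaccaeeeaea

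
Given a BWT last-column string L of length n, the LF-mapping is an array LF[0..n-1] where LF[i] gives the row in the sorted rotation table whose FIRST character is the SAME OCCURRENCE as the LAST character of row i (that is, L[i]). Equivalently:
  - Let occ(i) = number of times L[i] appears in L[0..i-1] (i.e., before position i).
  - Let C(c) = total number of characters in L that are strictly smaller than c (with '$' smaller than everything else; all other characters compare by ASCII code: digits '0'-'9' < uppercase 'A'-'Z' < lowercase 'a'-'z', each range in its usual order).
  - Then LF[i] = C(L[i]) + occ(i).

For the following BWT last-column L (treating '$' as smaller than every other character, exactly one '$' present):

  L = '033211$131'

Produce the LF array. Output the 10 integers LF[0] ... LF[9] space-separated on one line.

Answer: 1 7 8 6 2 3 0 4 9 5

Derivation:
Char counts: '$':1, '0':1, '1':4, '2':1, '3':3
C (first-col start): C('$')=0, C('0')=1, C('1')=2, C('2')=6, C('3')=7
L[0]='0': occ=0, LF[0]=C('0')+0=1+0=1
L[1]='3': occ=0, LF[1]=C('3')+0=7+0=7
L[2]='3': occ=1, LF[2]=C('3')+1=7+1=8
L[3]='2': occ=0, LF[3]=C('2')+0=6+0=6
L[4]='1': occ=0, LF[4]=C('1')+0=2+0=2
L[5]='1': occ=1, LF[5]=C('1')+1=2+1=3
L[6]='$': occ=0, LF[6]=C('$')+0=0+0=0
L[7]='1': occ=2, LF[7]=C('1')+2=2+2=4
L[8]='3': occ=2, LF[8]=C('3')+2=7+2=9
L[9]='1': occ=3, LF[9]=C('1')+3=2+3=5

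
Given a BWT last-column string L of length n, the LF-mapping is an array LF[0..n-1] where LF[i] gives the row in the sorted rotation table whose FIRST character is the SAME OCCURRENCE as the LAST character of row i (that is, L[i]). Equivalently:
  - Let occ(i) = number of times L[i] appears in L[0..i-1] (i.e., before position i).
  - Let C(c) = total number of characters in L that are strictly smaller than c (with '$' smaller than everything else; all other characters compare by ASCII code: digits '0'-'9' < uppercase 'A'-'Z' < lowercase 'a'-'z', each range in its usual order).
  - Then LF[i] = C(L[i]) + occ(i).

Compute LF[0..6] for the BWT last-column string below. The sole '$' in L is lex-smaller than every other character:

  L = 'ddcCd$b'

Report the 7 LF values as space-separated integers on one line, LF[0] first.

Char counts: '$':1, 'C':1, 'b':1, 'c':1, 'd':3
C (first-col start): C('$')=0, C('C')=1, C('b')=2, C('c')=3, C('d')=4
L[0]='d': occ=0, LF[0]=C('d')+0=4+0=4
L[1]='d': occ=1, LF[1]=C('d')+1=4+1=5
L[2]='c': occ=0, LF[2]=C('c')+0=3+0=3
L[3]='C': occ=0, LF[3]=C('C')+0=1+0=1
L[4]='d': occ=2, LF[4]=C('d')+2=4+2=6
L[5]='$': occ=0, LF[5]=C('$')+0=0+0=0
L[6]='b': occ=0, LF[6]=C('b')+0=2+0=2

Answer: 4 5 3 1 6 0 2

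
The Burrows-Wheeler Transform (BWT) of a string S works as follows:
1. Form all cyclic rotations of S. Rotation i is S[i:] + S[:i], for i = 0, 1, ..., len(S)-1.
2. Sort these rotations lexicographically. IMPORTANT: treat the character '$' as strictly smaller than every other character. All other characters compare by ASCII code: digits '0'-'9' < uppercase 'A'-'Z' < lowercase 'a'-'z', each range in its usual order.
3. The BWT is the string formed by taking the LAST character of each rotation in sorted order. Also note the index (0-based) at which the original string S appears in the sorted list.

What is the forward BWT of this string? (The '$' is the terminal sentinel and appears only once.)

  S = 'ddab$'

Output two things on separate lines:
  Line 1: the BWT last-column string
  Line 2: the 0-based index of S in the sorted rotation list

All 5 rotations (rotation i = S[i:]+S[:i]):
  rot[0] = ddab$
  rot[1] = dab$d
  rot[2] = ab$dd
  rot[3] = b$dda
  rot[4] = $ddab
Sorted (with $ < everything):
  sorted[0] = $ddab  (last char: 'b')
  sorted[1] = ab$dd  (last char: 'd')
  sorted[2] = b$dda  (last char: 'a')
  sorted[3] = dab$d  (last char: 'd')
  sorted[4] = ddab$  (last char: '$')
Last column: bdad$
Original string S is at sorted index 4

Answer: bdad$
4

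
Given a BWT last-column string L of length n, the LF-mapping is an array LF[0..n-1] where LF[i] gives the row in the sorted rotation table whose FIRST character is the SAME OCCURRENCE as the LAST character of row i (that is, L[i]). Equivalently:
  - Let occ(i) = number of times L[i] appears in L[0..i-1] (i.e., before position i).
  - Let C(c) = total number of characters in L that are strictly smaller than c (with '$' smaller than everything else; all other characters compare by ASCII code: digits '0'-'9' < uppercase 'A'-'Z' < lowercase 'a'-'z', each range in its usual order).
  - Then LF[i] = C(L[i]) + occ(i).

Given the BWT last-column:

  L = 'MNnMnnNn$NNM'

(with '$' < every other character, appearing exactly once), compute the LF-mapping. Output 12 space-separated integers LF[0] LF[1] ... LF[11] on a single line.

Answer: 1 4 8 2 9 10 5 11 0 6 7 3

Derivation:
Char counts: '$':1, 'M':3, 'N':4, 'n':4
C (first-col start): C('$')=0, C('M')=1, C('N')=4, C('n')=8
L[0]='M': occ=0, LF[0]=C('M')+0=1+0=1
L[1]='N': occ=0, LF[1]=C('N')+0=4+0=4
L[2]='n': occ=0, LF[2]=C('n')+0=8+0=8
L[3]='M': occ=1, LF[3]=C('M')+1=1+1=2
L[4]='n': occ=1, LF[4]=C('n')+1=8+1=9
L[5]='n': occ=2, LF[5]=C('n')+2=8+2=10
L[6]='N': occ=1, LF[6]=C('N')+1=4+1=5
L[7]='n': occ=3, LF[7]=C('n')+3=8+3=11
L[8]='$': occ=0, LF[8]=C('$')+0=0+0=0
L[9]='N': occ=2, LF[9]=C('N')+2=4+2=6
L[10]='N': occ=3, LF[10]=C('N')+3=4+3=7
L[11]='M': occ=2, LF[11]=C('M')+2=1+2=3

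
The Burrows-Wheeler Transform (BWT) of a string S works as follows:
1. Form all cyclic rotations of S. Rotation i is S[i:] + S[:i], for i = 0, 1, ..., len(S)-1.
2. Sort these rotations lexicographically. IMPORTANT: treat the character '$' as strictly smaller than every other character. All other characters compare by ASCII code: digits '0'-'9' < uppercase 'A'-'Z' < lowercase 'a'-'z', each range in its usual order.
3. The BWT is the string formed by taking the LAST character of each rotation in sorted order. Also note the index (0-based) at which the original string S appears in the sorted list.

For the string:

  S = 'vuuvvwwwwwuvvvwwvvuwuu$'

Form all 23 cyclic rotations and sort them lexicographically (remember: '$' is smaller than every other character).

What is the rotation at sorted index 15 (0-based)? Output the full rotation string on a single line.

All 23 rotations (rotation i = S[i:]+S[:i]):
  rot[0] = vuuvvwwwwwuvvvwwvvuwuu$
  rot[1] = uuvvwwwwwuvvvwwvvuwuu$v
  rot[2] = uvvwwwwwuvvvwwvvuwuu$vu
  rot[3] = vvwwwwwuvvvwwvvuwuu$vuu
  rot[4] = vwwwwwuvvvwwvvuwuu$vuuv
  rot[5] = wwwwwuvvvwwvvuwuu$vuuvv
  rot[6] = wwwwuvvvwwvvuwuu$vuuvvw
  rot[7] = wwwuvvvwwvvuwuu$vuuvvww
  rot[8] = wwuvvvwwvvuwuu$vuuvvwww
  rot[9] = wuvvvwwvvuwuu$vuuvvwwww
  rot[10] = uvvvwwvvuwuu$vuuvvwwwww
  rot[11] = vvvwwvvuwuu$vuuvvwwwwwu
  rot[12] = vvwwvvuwuu$vuuvvwwwwwuv
  rot[13] = vwwvvuwuu$vuuvvwwwwwuvv
  rot[14] = wwvvuwuu$vuuvvwwwwwuvvv
  rot[15] = wvvuwuu$vuuvvwwwwwuvvvw
  rot[16] = vvuwuu$vuuvvwwwwwuvvvww
  rot[17] = vuwuu$vuuvvwwwwwuvvvwwv
  rot[18] = uwuu$vuuvvwwwwwuvvvwwvv
  rot[19] = wuu$vuuvvwwwwwuvvvwwvvu
  rot[20] = uu$vuuvvwwwwwuvvvwwvvuw
  rot[21] = u$vuuvvwwwwwuvvvwwvvuwu
  rot[22] = $vuuvvwwwwwuvvvwwvvuwuu
Sorted (with $ < everything):
  sorted[0] = $vuuvvwwwwwuvvvwwvvuwuu
  sorted[1] = u$vuuvvwwwwwuvvvwwvvuwu
  sorted[2] = uu$vuuvvwwwwwuvvvwwvvuw
  sorted[3] = uuvvwwwwwuvvvwwvvuwuu$v
  sorted[4] = uvvvwwvvuwuu$vuuvvwwwww
  sorted[5] = uvvwwwwwuvvvwwvvuwuu$vu
  sorted[6] = uwuu$vuuvvwwwwwuvvvwwvv
  sorted[7] = vuuvvwwwwwuvvvwwvvuwuu$
  sorted[8] = vuwuu$vuuvvwwwwwuvvvwwv
  sorted[9] = vvuwuu$vuuvvwwwwwuvvvww
  sorted[10] = vvvwwvvuwuu$vuuvvwwwwwu
  sorted[11] = vvwwvvuwuu$vuuvvwwwwwuv
  sorted[12] = vvwwwwwuvvvwwvvuwuu$vuu
  sorted[13] = vwwvvuwuu$vuuvvwwwwwuvv
  sorted[14] = vwwwwwuvvvwwvvuwuu$vuuv
  sorted[15] = wuu$vuuvvwwwwwuvvvwwvvu
  sorted[16] = wuvvvwwvvuwuu$vuuvvwwww
  sorted[17] = wvvuwuu$vuuvvwwwwwuvvvw
  sorted[18] = wwuvvvwwvvuwuu$vuuvvwww
  sorted[19] = wwvvuwuu$vuuvvwwwwwuvvv
  sorted[20] = wwwuvvvwwvvuwuu$vuuvvww
  sorted[21] = wwwwuvvvwwvvuwuu$vuuvvw
  sorted[22] = wwwwwuvvvwwvvuwuu$vuuvv
sorted[15] = wuu$vuuvvwwwwwuvvvwwvvu

Answer: wuu$vuuvvwwwwwuvvvwwvvu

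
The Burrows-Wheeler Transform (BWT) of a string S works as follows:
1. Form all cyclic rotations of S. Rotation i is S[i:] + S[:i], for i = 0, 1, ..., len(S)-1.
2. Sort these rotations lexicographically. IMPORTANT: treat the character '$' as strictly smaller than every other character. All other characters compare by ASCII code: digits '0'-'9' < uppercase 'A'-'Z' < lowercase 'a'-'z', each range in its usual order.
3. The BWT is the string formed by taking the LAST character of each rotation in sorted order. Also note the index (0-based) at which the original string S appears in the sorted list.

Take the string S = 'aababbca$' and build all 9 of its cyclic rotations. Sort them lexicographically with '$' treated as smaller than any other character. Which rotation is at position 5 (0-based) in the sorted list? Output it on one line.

Answer: babbca$aa

Derivation:
All 9 rotations (rotation i = S[i:]+S[:i]):
  rot[0] = aababbca$
  rot[1] = ababbca$a
  rot[2] = babbca$aa
  rot[3] = abbca$aab
  rot[4] = bbca$aaba
  rot[5] = bca$aabab
  rot[6] = ca$aababb
  rot[7] = a$aababbc
  rot[8] = $aababbca
Sorted (with $ < everything):
  sorted[0] = $aababbca
  sorted[1] = a$aababbc
  sorted[2] = aababbca$
  sorted[3] = ababbca$a
  sorted[4] = abbca$aab
  sorted[5] = babbca$aa
  sorted[6] = bbca$aaba
  sorted[7] = bca$aabab
  sorted[8] = ca$aababb
sorted[5] = babbca$aa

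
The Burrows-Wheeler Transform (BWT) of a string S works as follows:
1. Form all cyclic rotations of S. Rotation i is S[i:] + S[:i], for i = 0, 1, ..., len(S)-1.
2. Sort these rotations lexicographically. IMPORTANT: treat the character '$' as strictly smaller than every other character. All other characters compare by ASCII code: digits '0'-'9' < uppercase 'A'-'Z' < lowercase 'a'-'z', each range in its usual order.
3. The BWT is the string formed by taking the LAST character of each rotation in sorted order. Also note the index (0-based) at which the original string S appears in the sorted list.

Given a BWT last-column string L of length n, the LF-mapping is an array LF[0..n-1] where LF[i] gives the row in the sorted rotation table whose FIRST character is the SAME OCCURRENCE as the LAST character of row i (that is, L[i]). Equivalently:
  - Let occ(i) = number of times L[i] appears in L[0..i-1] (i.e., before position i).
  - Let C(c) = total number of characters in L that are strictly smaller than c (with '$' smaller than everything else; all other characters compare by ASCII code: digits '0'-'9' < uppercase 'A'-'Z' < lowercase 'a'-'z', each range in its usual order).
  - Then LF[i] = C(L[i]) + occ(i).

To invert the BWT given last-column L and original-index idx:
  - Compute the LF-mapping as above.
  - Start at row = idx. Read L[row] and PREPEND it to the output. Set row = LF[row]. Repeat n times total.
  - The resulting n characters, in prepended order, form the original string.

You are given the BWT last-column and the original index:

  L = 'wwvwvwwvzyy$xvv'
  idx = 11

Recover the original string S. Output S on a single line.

LF mapping: 6 7 1 8 2 9 10 3 14 12 13 0 11 4 5
Walk LF starting at row 11, prepending L[row]:
  step 1: row=11, L[11]='$', prepend. Next row=LF[11]=0
  step 2: row=0, L[0]='w', prepend. Next row=LF[0]=6
  step 3: row=6, L[6]='w', prepend. Next row=LF[6]=10
  step 4: row=10, L[10]='y', prepend. Next row=LF[10]=13
  step 5: row=13, L[13]='v', prepend. Next row=LF[13]=4
  step 6: row=4, L[4]='v', prepend. Next row=LF[4]=2
  step 7: row=2, L[2]='v', prepend. Next row=LF[2]=1
  step 8: row=1, L[1]='w', prepend. Next row=LF[1]=7
  step 9: row=7, L[7]='v', prepend. Next row=LF[7]=3
  step 10: row=3, L[3]='w', prepend. Next row=LF[3]=8
  step 11: row=8, L[8]='z', prepend. Next row=LF[8]=14
  step 12: row=14, L[14]='v', prepend. Next row=LF[14]=5
  step 13: row=5, L[5]='w', prepend. Next row=LF[5]=9
  step 14: row=9, L[9]='y', prepend. Next row=LF[9]=12
  step 15: row=12, L[12]='x', prepend. Next row=LF[12]=11
Reversed output: xywvzwvwvvvyww$

Answer: xywvzwvwvvvyww$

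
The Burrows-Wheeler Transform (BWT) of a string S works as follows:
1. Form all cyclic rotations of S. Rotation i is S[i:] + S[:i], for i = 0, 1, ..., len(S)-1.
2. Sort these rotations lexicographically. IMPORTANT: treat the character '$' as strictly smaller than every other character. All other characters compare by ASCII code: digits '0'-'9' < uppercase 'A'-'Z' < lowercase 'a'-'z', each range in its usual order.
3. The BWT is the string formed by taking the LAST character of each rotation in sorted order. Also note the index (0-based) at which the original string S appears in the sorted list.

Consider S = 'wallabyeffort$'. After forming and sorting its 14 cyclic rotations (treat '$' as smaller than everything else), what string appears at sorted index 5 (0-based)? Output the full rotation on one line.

All 14 rotations (rotation i = S[i:]+S[:i]):
  rot[0] = wallabyeffort$
  rot[1] = allabyeffort$w
  rot[2] = llabyeffort$wa
  rot[3] = labyeffort$wal
  rot[4] = abyeffort$wall
  rot[5] = byeffort$walla
  rot[6] = yeffort$wallab
  rot[7] = effort$wallaby
  rot[8] = ffort$wallabye
  rot[9] = fort$wallabyef
  rot[10] = ort$wallabyeff
  rot[11] = rt$wallabyeffo
  rot[12] = t$wallabyeffor
  rot[13] = $wallabyeffort
Sorted (with $ < everything):
  sorted[0] = $wallabyeffort
  sorted[1] = abyeffort$wall
  sorted[2] = allabyeffort$w
  sorted[3] = byeffort$walla
  sorted[4] = effort$wallaby
  sorted[5] = ffort$wallabye
  sorted[6] = fort$wallabyef
  sorted[7] = labyeffort$wal
  sorted[8] = llabyeffort$wa
  sorted[9] = ort$wallabyeff
  sorted[10] = rt$wallabyeffo
  sorted[11] = t$wallabyeffor
  sorted[12] = wallabyeffort$
  sorted[13] = yeffort$wallab
sorted[5] = ffort$wallabye

Answer: ffort$wallabye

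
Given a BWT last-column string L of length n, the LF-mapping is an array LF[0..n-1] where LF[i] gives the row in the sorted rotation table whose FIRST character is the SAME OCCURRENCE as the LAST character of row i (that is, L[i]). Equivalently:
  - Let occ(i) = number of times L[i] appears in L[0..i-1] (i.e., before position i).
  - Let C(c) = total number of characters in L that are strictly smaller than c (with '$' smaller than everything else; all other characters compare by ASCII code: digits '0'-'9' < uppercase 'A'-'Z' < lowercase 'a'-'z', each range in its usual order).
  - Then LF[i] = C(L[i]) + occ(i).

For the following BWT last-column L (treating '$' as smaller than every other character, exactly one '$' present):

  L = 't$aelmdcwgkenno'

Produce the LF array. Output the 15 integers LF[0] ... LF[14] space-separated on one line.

Char counts: '$':1, 'a':1, 'c':1, 'd':1, 'e':2, 'g':1, 'k':1, 'l':1, 'm':1, 'n':2, 'o':1, 't':1, 'w':1
C (first-col start): C('$')=0, C('a')=1, C('c')=2, C('d')=3, C('e')=4, C('g')=6, C('k')=7, C('l')=8, C('m')=9, C('n')=10, C('o')=12, C('t')=13, C('w')=14
L[0]='t': occ=0, LF[0]=C('t')+0=13+0=13
L[1]='$': occ=0, LF[1]=C('$')+0=0+0=0
L[2]='a': occ=0, LF[2]=C('a')+0=1+0=1
L[3]='e': occ=0, LF[3]=C('e')+0=4+0=4
L[4]='l': occ=0, LF[4]=C('l')+0=8+0=8
L[5]='m': occ=0, LF[5]=C('m')+0=9+0=9
L[6]='d': occ=0, LF[6]=C('d')+0=3+0=3
L[7]='c': occ=0, LF[7]=C('c')+0=2+0=2
L[8]='w': occ=0, LF[8]=C('w')+0=14+0=14
L[9]='g': occ=0, LF[9]=C('g')+0=6+0=6
L[10]='k': occ=0, LF[10]=C('k')+0=7+0=7
L[11]='e': occ=1, LF[11]=C('e')+1=4+1=5
L[12]='n': occ=0, LF[12]=C('n')+0=10+0=10
L[13]='n': occ=1, LF[13]=C('n')+1=10+1=11
L[14]='o': occ=0, LF[14]=C('o')+0=12+0=12

Answer: 13 0 1 4 8 9 3 2 14 6 7 5 10 11 12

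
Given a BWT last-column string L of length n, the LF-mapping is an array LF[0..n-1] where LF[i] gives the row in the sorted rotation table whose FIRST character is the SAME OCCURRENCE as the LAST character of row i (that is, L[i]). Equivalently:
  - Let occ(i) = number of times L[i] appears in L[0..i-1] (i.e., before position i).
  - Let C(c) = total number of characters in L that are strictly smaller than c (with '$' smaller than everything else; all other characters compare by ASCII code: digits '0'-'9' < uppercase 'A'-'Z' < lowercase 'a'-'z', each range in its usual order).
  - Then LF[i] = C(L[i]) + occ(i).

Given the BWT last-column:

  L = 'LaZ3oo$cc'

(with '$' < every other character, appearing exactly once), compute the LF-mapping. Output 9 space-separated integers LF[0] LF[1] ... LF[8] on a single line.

Answer: 2 4 3 1 7 8 0 5 6

Derivation:
Char counts: '$':1, '3':1, 'L':1, 'Z':1, 'a':1, 'c':2, 'o':2
C (first-col start): C('$')=0, C('3')=1, C('L')=2, C('Z')=3, C('a')=4, C('c')=5, C('o')=7
L[0]='L': occ=0, LF[0]=C('L')+0=2+0=2
L[1]='a': occ=0, LF[1]=C('a')+0=4+0=4
L[2]='Z': occ=0, LF[2]=C('Z')+0=3+0=3
L[3]='3': occ=0, LF[3]=C('3')+0=1+0=1
L[4]='o': occ=0, LF[4]=C('o')+0=7+0=7
L[5]='o': occ=1, LF[5]=C('o')+1=7+1=8
L[6]='$': occ=0, LF[6]=C('$')+0=0+0=0
L[7]='c': occ=0, LF[7]=C('c')+0=5+0=5
L[8]='c': occ=1, LF[8]=C('c')+1=5+1=6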